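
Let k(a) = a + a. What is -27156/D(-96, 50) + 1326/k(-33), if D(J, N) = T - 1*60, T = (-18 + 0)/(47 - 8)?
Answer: 618267/1441 ≈ 429.05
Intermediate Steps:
k(a) = 2*a
T = -6/13 (T = -18/39 = -18*1/39 = -6/13 ≈ -0.46154)
D(J, N) = -786/13 (D(J, N) = -6/13 - 1*60 = -6/13 - 60 = -786/13)
-27156/D(-96, 50) + 1326/k(-33) = -27156/(-786/13) + 1326/((2*(-33))) = -27156*(-13/786) + 1326/(-66) = 58838/131 + 1326*(-1/66) = 58838/131 - 221/11 = 618267/1441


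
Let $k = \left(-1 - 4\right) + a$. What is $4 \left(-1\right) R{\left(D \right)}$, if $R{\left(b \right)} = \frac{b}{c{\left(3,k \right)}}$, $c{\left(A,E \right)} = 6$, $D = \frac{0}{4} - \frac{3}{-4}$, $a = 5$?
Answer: $- \frac{1}{2} \approx -0.5$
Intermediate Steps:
$k = 0$ ($k = \left(-1 - 4\right) + 5 = -5 + 5 = 0$)
$D = \frac{3}{4}$ ($D = 0 \cdot \frac{1}{4} - - \frac{3}{4} = 0 + \frac{3}{4} = \frac{3}{4} \approx 0.75$)
$R{\left(b \right)} = \frac{b}{6}$
$4 \left(-1\right) R{\left(D \right)} = 4 \left(-1\right) \frac{1}{6} \cdot \frac{3}{4} = \left(-4\right) \frac{1}{8} = - \frac{1}{2}$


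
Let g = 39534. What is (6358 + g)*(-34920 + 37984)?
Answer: 140613088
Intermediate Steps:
(6358 + g)*(-34920 + 37984) = (6358 + 39534)*(-34920 + 37984) = 45892*3064 = 140613088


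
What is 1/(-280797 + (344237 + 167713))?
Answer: 1/231153 ≈ 4.3261e-6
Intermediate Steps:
1/(-280797 + (344237 + 167713)) = 1/(-280797 + 511950) = 1/231153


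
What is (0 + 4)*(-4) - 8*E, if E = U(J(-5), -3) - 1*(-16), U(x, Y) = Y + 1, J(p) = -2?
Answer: -128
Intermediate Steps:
U(x, Y) = 1 + Y
E = 14 (E = (1 - 3) - 1*(-16) = -2 + 16 = 14)
(0 + 4)*(-4) - 8*E = (0 + 4)*(-4) - 8*14 = 4*(-4) - 112 = -16 - 112 = -128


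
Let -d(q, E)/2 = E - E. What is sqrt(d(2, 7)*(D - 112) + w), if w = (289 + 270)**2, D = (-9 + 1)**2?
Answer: 559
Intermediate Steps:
d(q, E) = 0 (d(q, E) = -2*(E - E) = -2*0 = 0)
D = 64 (D = (-8)**2 = 64)
w = 312481 (w = 559**2 = 312481)
sqrt(d(2, 7)*(D - 112) + w) = sqrt(0*(64 - 112) + 312481) = sqrt(0*(-48) + 312481) = sqrt(0 + 312481) = sqrt(312481) = 559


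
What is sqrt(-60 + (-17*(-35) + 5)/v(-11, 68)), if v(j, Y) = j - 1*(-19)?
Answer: sqrt(15) ≈ 3.8730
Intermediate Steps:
v(j, Y) = 19 + j (v(j, Y) = j + 19 = 19 + j)
sqrt(-60 + (-17*(-35) + 5)/v(-11, 68)) = sqrt(-60 + (-17*(-35) + 5)/(19 - 11)) = sqrt(-60 + (595 + 5)/8) = sqrt(-60 + 600*(1/8)) = sqrt(-60 + 75) = sqrt(15)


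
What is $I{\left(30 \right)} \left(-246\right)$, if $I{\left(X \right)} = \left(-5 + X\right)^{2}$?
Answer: $-153750$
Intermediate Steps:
$I{\left(30 \right)} \left(-246\right) = \left(-5 + 30\right)^{2} \left(-246\right) = 25^{2} \left(-246\right) = 625 \left(-246\right) = -153750$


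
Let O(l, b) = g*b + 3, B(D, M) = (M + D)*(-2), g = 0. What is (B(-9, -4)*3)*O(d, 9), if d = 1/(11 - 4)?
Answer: 234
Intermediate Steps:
d = ⅐ (d = 1/7 = ⅐ ≈ 0.14286)
B(D, M) = -2*D - 2*M (B(D, M) = (D + M)*(-2) = -2*D - 2*M)
O(l, b) = 3 (O(l, b) = 0*b + 3 = 0 + 3 = 3)
(B(-9, -4)*3)*O(d, 9) = ((-2*(-9) - 2*(-4))*3)*3 = ((18 + 8)*3)*3 = (26*3)*3 = 78*3 = 234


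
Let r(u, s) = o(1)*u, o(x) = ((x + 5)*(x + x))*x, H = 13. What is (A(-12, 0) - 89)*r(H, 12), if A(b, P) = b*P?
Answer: -13884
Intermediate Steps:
A(b, P) = P*b
o(x) = 2*x²*(5 + x) (o(x) = ((5 + x)*(2*x))*x = (2*x*(5 + x))*x = 2*x²*(5 + x))
r(u, s) = 12*u (r(u, s) = (2*1²*(5 + 1))*u = (2*1*6)*u = 12*u)
(A(-12, 0) - 89)*r(H, 12) = (0*(-12) - 89)*(12*13) = (0 - 89)*156 = -89*156 = -13884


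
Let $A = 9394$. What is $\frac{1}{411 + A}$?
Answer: $\frac{1}{9805} \approx 0.00010199$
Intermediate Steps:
$\frac{1}{411 + A} = \frac{1}{411 + 9394} = \frac{1}{9805}$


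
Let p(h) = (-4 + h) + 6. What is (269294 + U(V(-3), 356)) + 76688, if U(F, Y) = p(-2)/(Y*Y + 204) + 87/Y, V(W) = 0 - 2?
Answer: 123169679/356 ≈ 3.4598e+5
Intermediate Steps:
V(W) = -2
p(h) = 2 + h
U(F, Y) = 87/Y (U(F, Y) = (2 - 2)/(Y*Y + 204) + 87/Y = 0/(Y**2 + 204) + 87/Y = 0/(204 + Y**2) + 87/Y = 0 + 87/Y = 87/Y)
(269294 + U(V(-3), 356)) + 76688 = (269294 + 87/356) + 76688 = 95868751/356 + 76688 = 123169679/356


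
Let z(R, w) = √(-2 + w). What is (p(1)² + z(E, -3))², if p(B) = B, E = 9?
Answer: (1 + I*√5)² ≈ -4.0 + 4.4721*I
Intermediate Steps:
(p(1)² + z(E, -3))² = (1² + √(-2 - 3))² = (1 + √(-5))² = (1 + I*√5)²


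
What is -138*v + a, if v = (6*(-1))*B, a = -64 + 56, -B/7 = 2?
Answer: -11600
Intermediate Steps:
B = -14 (B = -7*2 = -14)
a = -8
v = 84 (v = (6*(-1))*(-14) = -6*(-14) = 84)
-138*v + a = -138*84 - 8 = -11592 - 8 = -11600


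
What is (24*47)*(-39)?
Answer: -43992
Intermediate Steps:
(24*47)*(-39) = 1128*(-39) = -43992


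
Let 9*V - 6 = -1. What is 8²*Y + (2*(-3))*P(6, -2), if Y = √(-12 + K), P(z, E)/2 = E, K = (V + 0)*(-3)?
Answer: 24 + 64*I*√123/3 ≈ 24.0 + 236.6*I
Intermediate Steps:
V = 5/9 (V = ⅔ + (⅑)*(-1) = ⅔ - ⅑ = 5/9 ≈ 0.55556)
K = -5/3 (K = (5/9 + 0)*(-3) = (5/9)*(-3) = -5/3 ≈ -1.6667)
P(z, E) = 2*E
Y = I*√123/3 (Y = √(-12 - 5/3) = √(-41/3) = I*√123/3 ≈ 3.6968*I)
8²*Y + (2*(-3))*P(6, -2) = 8²*(I*√123/3) + (2*(-3))*(2*(-2)) = 64*(I*√123/3) - 6*(-4) = 64*I*√123/3 + 24 = 24 + 64*I*√123/3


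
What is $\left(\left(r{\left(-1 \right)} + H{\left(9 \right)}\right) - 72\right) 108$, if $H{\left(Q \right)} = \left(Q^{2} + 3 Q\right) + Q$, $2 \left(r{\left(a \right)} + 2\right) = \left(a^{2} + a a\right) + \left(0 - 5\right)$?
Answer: $4482$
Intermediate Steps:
$r{\left(a \right)} = - \frac{9}{2} + a^{2}$ ($r{\left(a \right)} = -2 + \frac{\left(a^{2} + a a\right) + \left(0 - 5\right)}{2} = -2 + \frac{\left(a^{2} + a^{2}\right) + \left(0 - 5\right)}{2} = -2 + \frac{2 a^{2} - 5}{2} = -2 + \frac{-5 + 2 a^{2}}{2} = -2 + \left(- \frac{5}{2} + a^{2}\right) = - \frac{9}{2} + a^{2}$)
$H{\left(Q \right)} = Q^{2} + 4 Q$
$\left(\left(r{\left(-1 \right)} + H{\left(9 \right)}\right) - 72\right) 108 = \left(\left(\left(- \frac{9}{2} + \left(-1\right)^{2}\right) + 9 \left(4 + 9\right)\right) - 72\right) 108 = \left(\left(\left(- \frac{9}{2} + 1\right) + 9 \cdot 13\right) - 72\right) 108 = \left(\left(- \frac{7}{2} + 117\right) - 72\right) 108 = \left(\frac{227}{2} - 72\right) 108 = \frac{83}{2} \cdot 108 = 4482$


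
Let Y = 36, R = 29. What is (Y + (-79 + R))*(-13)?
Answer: 182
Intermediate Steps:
(Y + (-79 + R))*(-13) = (36 + (-79 + 29))*(-13) = (36 - 50)*(-13) = -14*(-13) = 182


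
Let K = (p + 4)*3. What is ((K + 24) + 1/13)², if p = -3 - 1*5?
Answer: 24649/169 ≈ 145.85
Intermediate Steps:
p = -8 (p = -3 - 5 = -8)
K = -12 (K = (-8 + 4)*3 = -4*3 = -12)
((K + 24) + 1/13)² = ((-12 + 24) + 1/13)² = (12 + 1/13)² = (157/13)² = 24649/169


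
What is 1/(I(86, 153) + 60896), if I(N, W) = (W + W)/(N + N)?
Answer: 86/5237209 ≈ 1.6421e-5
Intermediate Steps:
I(N, W) = W/N (I(N, W) = (2*W)/((2*N)) = (2*W)*(1/(2*N)) = W/N)
1/(I(86, 153) + 60896) = 1/(153/86 + 60896) = 1/(5237209/86) = 86/5237209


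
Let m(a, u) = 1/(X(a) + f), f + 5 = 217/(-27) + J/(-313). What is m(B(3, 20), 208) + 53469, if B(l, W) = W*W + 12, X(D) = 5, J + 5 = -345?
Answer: 3126377448/58471 ≈ 53469.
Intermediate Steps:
J = -350 (J = -5 - 345 = -350)
f = -100726/8451 (f = -5 + (217/(-27) - 350/(-313)) = -5 + (217*(-1/27) - 350*(-1/313)) = -5 + (-217/27 + 350/313) = -5 - 58471/8451 = -100726/8451 ≈ -11.919)
B(l, W) = 12 + W**2 (B(l, W) = W**2 + 12 = 12 + W**2)
m(a, u) = -8451/58471 (m(a, u) = 1/(5 - 100726/8451) = 1/(-58471/8451) = -8451/58471)
m(B(3, 20), 208) + 53469 = -8451/58471 + 53469 = 3126377448/58471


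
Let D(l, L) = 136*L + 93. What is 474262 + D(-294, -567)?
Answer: 397243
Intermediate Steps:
D(l, L) = 93 + 136*L
474262 + D(-294, -567) = 474262 + (93 + 136*(-567)) = 474262 + (93 - 77112) = 474262 - 77019 = 397243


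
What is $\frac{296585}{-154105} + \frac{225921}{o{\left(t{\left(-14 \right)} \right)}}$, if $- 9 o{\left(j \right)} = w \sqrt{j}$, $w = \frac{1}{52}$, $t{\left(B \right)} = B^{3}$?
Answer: $- \frac{59317}{30821} + \frac{26432757 i \sqrt{14}}{49} \approx -1.9246 + 2.0184 \cdot 10^{6} i$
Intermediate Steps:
$w = \frac{1}{52} \approx 0.019231$
$o{\left(j \right)} = - \frac{\sqrt{j}}{468}$ ($o{\left(j \right)} = - \frac{\frac{1}{52} \sqrt{j}}{9} = - \frac{\sqrt{j}}{468}$)
$\frac{296585}{-154105} + \frac{225921}{o{\left(t{\left(-14 \right)} \right)}} = \frac{296585}{-154105} + \frac{225921}{\left(- \frac{1}{468}\right) \sqrt{\left(-14\right)^{3}}} = 296585 \left(- \frac{1}{154105}\right) + \frac{225921}{\left(- \frac{1}{468}\right) \sqrt{-2744}} = - \frac{59317}{30821} + \frac{225921}{\left(- \frac{1}{468}\right) 14 i \sqrt{14}} = - \frac{59317}{30821} + \frac{225921}{\left(- \frac{7}{234}\right) i \sqrt{14}} = - \frac{59317}{30821} + 225921 \frac{117 i \sqrt{14}}{49} = - \frac{59317}{30821} + \frac{26432757 i \sqrt{14}}{49}$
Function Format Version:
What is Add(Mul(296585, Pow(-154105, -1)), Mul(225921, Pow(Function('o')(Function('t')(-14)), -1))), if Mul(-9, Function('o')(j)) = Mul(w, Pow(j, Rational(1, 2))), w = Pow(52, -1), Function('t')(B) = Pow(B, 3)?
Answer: Add(Rational(-59317, 30821), Mul(Rational(26432757, 49), I, Pow(14, Rational(1, 2)))) ≈ Add(-1.9246, Mul(2.0184e+6, I))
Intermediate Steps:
w = Rational(1, 52) ≈ 0.019231
Function('o')(j) = Mul(Rational(-1, 468), Pow(j, Rational(1, 2))) (Function('o')(j) = Mul(Rational(-1, 9), Mul(Rational(1, 52), Pow(j, Rational(1, 2)))) = Mul(Rational(-1, 468), Pow(j, Rational(1, 2))))
Add(Mul(296585, Pow(-154105, -1)), Mul(225921, Pow(Function('o')(Function('t')(-14)), -1))) = Add(Mul(296585, Pow(-154105, -1)), Mul(225921, Pow(Mul(Rational(-1, 468), Pow(Pow(-14, 3), Rational(1, 2))), -1))) = Add(Mul(296585, Rational(-1, 154105)), Mul(225921, Pow(Mul(Rational(-1, 468), Pow(-2744, Rational(1, 2))), -1))) = Add(Rational(-59317, 30821), Mul(225921, Pow(Mul(Rational(-1, 468), Mul(14, I, Pow(14, Rational(1, 2)))), -1))) = Add(Rational(-59317, 30821), Mul(225921, Pow(Mul(Rational(-7, 234), I, Pow(14, Rational(1, 2))), -1))) = Add(Rational(-59317, 30821), Mul(225921, Mul(Rational(117, 49), I, Pow(14, Rational(1, 2))))) = Add(Rational(-59317, 30821), Mul(Rational(26432757, 49), I, Pow(14, Rational(1, 2))))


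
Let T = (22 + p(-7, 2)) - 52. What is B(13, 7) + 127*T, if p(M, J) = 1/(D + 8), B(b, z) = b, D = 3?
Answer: -41640/11 ≈ -3785.5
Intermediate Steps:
p(M, J) = 1/11 (p(M, J) = 1/(3 + 8) = 1/11)
T = -329/11 (T = (22 + 1/11) - 52 = 243/11 - 52 = -329/11 ≈ -29.909)
B(13, 7) + 127*T = 13 + 127*(-329/11) = 13 - 41783/11 = -41640/11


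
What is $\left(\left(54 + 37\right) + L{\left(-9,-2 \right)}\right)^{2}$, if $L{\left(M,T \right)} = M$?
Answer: $6724$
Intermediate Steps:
$\left(\left(54 + 37\right) + L{\left(-9,-2 \right)}\right)^{2} = \left(\left(54 + 37\right) - 9\right)^{2} = \left(91 - 9\right)^{2} = 82^{2} = 6724$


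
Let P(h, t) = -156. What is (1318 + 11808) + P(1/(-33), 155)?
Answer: 12970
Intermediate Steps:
(1318 + 11808) + P(1/(-33), 155) = (1318 + 11808) - 156 = 13126 - 156 = 12970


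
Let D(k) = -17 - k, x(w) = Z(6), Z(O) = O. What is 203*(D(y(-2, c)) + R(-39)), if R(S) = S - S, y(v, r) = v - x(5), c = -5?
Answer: -1827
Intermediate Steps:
x(w) = 6
y(v, r) = -6 + v (y(v, r) = v - 1*6 = v - 6 = -6 + v)
R(S) = 0
203*(D(y(-2, c)) + R(-39)) = 203*((-17 - (-6 - 2)) + 0) = 203*((-17 - 1*(-8)) + 0) = 203*((-17 + 8) + 0) = 203*(-9 + 0) = 203*(-9) = -1827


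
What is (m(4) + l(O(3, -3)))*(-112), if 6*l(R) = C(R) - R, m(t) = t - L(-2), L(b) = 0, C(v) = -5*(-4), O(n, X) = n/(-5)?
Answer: -12488/15 ≈ -832.53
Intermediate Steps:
O(n, X) = -n/5 (O(n, X) = n*(-⅕) = -n/5)
C(v) = 20
m(t) = t (m(t) = t - 1*0 = t + 0 = t)
l(R) = 10/3 - R/6 (l(R) = (20 - R)/6 = 10/3 - R/6)
(m(4) + l(O(3, -3)))*(-112) = (4 + (10/3 - (-1)*3/30))*(-112) = (4 + (10/3 - ⅙*(-⅗)))*(-112) = (4 + (10/3 + ⅒))*(-112) = (4 + 103/30)*(-112) = (223/30)*(-112) = -12488/15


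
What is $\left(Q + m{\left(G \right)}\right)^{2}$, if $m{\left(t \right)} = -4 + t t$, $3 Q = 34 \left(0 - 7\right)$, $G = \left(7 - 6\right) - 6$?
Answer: $\frac{30625}{9} \approx 3402.8$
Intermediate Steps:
$G = -5$ ($G = 1 - 6 = -5$)
$Q = - \frac{238}{3}$ ($Q = \frac{34 \left(0 - 7\right)}{3} = \frac{34 \left(-7\right)}{3} = \frac{1}{3} \left(-238\right) = - \frac{238}{3} \approx -79.333$)
$m{\left(t \right)} = -4 + t^{2}$
$\left(Q + m{\left(G \right)}\right)^{2} = \left(- \frac{238}{3} - \left(4 - \left(-5\right)^{2}\right)\right)^{2} = \left(- \frac{238}{3} + \left(-4 + 25\right)\right)^{2} = \left(- \frac{238}{3} + 21\right)^{2} = \left(- \frac{175}{3}\right)^{2} = \frac{30625}{9}$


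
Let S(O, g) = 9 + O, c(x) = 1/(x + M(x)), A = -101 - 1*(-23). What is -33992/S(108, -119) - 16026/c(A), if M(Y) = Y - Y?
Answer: 146219284/117 ≈ 1.2497e+6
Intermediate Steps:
A = -78 (A = -101 + 23 = -78)
M(Y) = 0
c(x) = 1/x (c(x) = 1/(x + 0) = 1/x)
-33992/S(108, -119) - 16026/c(A) = -33992/(9 + 108) - 16026/(1/(-78)) = -33992/117 - 16026/(-1/78) = -33992*1/117 - 16026*(-78) = -33992/117 + 1250028 = 146219284/117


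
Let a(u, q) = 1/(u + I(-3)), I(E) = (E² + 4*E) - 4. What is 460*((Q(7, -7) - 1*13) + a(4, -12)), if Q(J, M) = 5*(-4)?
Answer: -46000/3 ≈ -15333.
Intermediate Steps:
I(E) = -4 + E² + 4*E
Q(J, M) = -20
a(u, q) = 1/(-7 + u) (a(u, q) = 1/(u + (-4 + (-3)² + 4*(-3))) = 1/(u + (-4 + 9 - 12)) = 1/(u - 7) = 1/(-7 + u))
460*((Q(7, -7) - 1*13) + a(4, -12)) = 460*((-20 - 1*13) + 1/(-7 + 4)) = 460*((-20 - 13) + 1/(-3)) = 460*(-33 - ⅓) = 460*(-100/3) = -46000/3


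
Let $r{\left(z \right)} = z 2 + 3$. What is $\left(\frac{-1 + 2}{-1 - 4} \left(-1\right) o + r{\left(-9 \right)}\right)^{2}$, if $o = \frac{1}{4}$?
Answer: $\frac{89401}{400} \approx 223.5$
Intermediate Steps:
$o = \frac{1}{4} \approx 0.25$
$r{\left(z \right)} = 3 + 2 z$ ($r{\left(z \right)} = 2 z + 3 = 3 + 2 z$)
$\left(\frac{-1 + 2}{-1 - 4} \left(-1\right) o + r{\left(-9 \right)}\right)^{2} = \left(\frac{-1 + 2}{-1 - 4} \left(-1\right) \frac{1}{4} + \left(3 + 2 \left(-9\right)\right)\right)^{2} = \left(1 \frac{1}{-5} \left(-1\right) \frac{1}{4} + \left(3 - 18\right)\right)^{2} = \left(1 \left(- \frac{1}{5}\right) \left(-1\right) \frac{1}{4} - 15\right)^{2} = \left(\left(- \frac{1}{5}\right) \left(-1\right) \frac{1}{4} - 15\right)^{2} = \left(\frac{1}{5} \cdot \frac{1}{4} - 15\right)^{2} = \left(\frac{1}{20} - 15\right)^{2} = \left(- \frac{299}{20}\right)^{2} = \frac{89401}{400}$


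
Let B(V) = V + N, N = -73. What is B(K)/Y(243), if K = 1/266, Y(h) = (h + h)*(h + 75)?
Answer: -19417/41109768 ≈ -0.00047232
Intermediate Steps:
Y(h) = 2*h*(75 + h) (Y(h) = (2*h)*(75 + h) = 2*h*(75 + h))
K = 1/266 ≈ 0.0037594
B(V) = -73 + V (B(V) = V - 73 = -73 + V)
B(K)/Y(243) = (-73 + 1/266)/((2*243*(75 + 243))) = -19417/(266*(2*243*318)) = -19417/266/154548 = -19417/266*1/154548 = -19417/41109768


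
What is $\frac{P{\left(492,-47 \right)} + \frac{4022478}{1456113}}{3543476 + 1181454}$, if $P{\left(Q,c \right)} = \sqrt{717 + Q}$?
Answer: $\frac{670413}{1146671999515} + \frac{\sqrt{1209}}{4724930} \approx 7.9436 \cdot 10^{-6}$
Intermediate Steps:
$\frac{P{\left(492,-47 \right)} + \frac{4022478}{1456113}}{3543476 + 1181454} = \frac{\sqrt{717 + 492} + \frac{4022478}{1456113}}{3543476 + 1181454} = \frac{\sqrt{1209} + 4022478 \cdot \frac{1}{1456113}}{4724930} = \left(\sqrt{1209} + \frac{1340826}{485371}\right) \frac{1}{4724930} = \left(\frac{1340826}{485371} + \sqrt{1209}\right) \frac{1}{4724930} = \frac{670413}{1146671999515} + \frac{\sqrt{1209}}{4724930}$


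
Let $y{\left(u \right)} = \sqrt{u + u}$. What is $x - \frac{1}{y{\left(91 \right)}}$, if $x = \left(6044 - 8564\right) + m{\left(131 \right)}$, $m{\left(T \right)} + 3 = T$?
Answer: $-2392 - \frac{\sqrt{182}}{182} \approx -2392.1$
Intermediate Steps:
$y{\left(u \right)} = \sqrt{2} \sqrt{u}$ ($y{\left(u \right)} = \sqrt{2 u} = \sqrt{2} \sqrt{u}$)
$m{\left(T \right)} = -3 + T$
$x = -2392$ ($x = \left(6044 - 8564\right) + \left(-3 + 131\right) = -2520 + 128 = -2392$)
$x - \frac{1}{y{\left(91 \right)}} = -2392 - \frac{1}{\sqrt{2} \sqrt{91}} = -2392 - \frac{1}{\sqrt{182}} = -2392 - \frac{\sqrt{182}}{182}$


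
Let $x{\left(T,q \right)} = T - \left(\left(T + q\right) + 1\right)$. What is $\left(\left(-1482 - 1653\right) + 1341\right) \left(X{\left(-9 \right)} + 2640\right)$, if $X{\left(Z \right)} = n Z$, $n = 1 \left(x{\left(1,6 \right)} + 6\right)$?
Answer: $-4752306$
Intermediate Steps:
$x{\left(T,q \right)} = -1 - q$ ($x{\left(T,q \right)} = T - \left(1 + T + q\right) = -1 - q$)
$n = -1$ ($n = 1 \left(\left(-1 - 6\right) + 6\right) = 1 \left(-7 + 6\right) = 1 \left(-1\right) = -1$)
$X{\left(Z \right)} = - Z$
$\left(\left(-1482 - 1653\right) + 1341\right) \left(X{\left(-9 \right)} + 2640\right) = \left(\left(-1482 - 1653\right) + 1341\right) \left(\left(-1\right) \left(-9\right) + 2640\right) = \left(-3135 + 1341\right) \left(9 + 2640\right) = \left(-1794\right) 2649 = -4752306$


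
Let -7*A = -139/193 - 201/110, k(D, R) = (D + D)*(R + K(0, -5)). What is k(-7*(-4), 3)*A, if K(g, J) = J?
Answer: -432664/10615 ≈ -40.760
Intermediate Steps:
k(D, R) = 2*D*(-5 + R) (k(D, R) = (D + D)*(R - 5) = (2*D)*(-5 + R) = 2*D*(-5 + R))
A = 54083/148610 (A = -(-139/193 - 201/110)/7 = -1/7*(-54083/21230) = 54083/148610 ≈ 0.36393)
k(-7*(-4), 3)*A = (2*(-7*(-4))*(-5 + 3))*(54083/148610) = (2*28*(-2))*(54083/148610) = -112*54083/148610 = -432664/10615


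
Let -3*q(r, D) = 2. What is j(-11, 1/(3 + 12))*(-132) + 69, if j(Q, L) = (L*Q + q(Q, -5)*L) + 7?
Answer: -2257/3 ≈ -752.33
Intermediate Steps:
q(r, D) = -2/3 (q(r, D) = -1/3*2 = -2/3)
j(Q, L) = 7 - 2*L/3 + L*Q (j(Q, L) = (L*Q - 2*L/3) + 7 = (-2*L/3 + L*Q) + 7 = 7 - 2*L/3 + L*Q)
j(-11, 1/(3 + 12))*(-132) + 69 = (7 - 2/(3*(3 + 12)) - 11/(3 + 12))*(-132) + 69 = (7 - 2/3/15 - 11/15)*(-132) + 69 = (7 - 2/3*1/15 + (1/15)*(-11))*(-132) + 69 = (7 - 2/45 - 11/15)*(-132) + 69 = (56/9)*(-132) + 69 = -2464/3 + 69 = -2257/3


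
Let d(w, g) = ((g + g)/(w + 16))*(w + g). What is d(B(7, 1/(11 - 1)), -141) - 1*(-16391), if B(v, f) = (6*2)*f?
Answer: 803372/43 ≈ 18683.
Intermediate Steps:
B(v, f) = 12*f
d(w, g) = 2*g*(g + w)/(16 + w) (d(w, g) = ((2*g)/(16 + w))*(g + w) = (2*g/(16 + w))*(g + w) = 2*g*(g + w)/(16 + w))
d(B(7, 1/(11 - 1)), -141) - 1*(-16391) = 2*(-141)*(-141 + 12/(11 - 1))/(16 + 12/(11 - 1)) - 1*(-16391) = 2*(-141)*(-141 + 12/10)/(16 + 12/10) + 16391 = 2*(-141)*(-141 + 12*(1/10))/(16 + 12*(1/10)) + 16391 = 2*(-141)*(-141 + 6/5)/(16 + 6/5) + 16391 = 2*(-141)*(-699/5)/(86/5) + 16391 = 2*(-141)*(5/86)*(-699/5) + 16391 = 98559/43 + 16391 = 803372/43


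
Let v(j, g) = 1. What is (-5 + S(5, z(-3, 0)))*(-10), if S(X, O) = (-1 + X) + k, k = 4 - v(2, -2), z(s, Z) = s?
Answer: -20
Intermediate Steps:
k = 3 (k = 4 - 1*1 = 4 - 1 = 3)
S(X, O) = 2 + X (S(X, O) = (-1 + X) + 3 = 2 + X)
(-5 + S(5, z(-3, 0)))*(-10) = (-5 + (2 + 5))*(-10) = (-5 + 7)*(-10) = 2*(-10) = -20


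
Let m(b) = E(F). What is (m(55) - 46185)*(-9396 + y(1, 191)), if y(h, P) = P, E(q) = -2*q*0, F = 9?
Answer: 425132925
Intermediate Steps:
E(q) = 0
m(b) = 0
(m(55) - 46185)*(-9396 + y(1, 191)) = (0 - 46185)*(-9396 + 191) = -46185*(-9205) = 425132925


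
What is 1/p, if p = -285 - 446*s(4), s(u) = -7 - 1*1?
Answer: 1/3283 ≈ 0.00030460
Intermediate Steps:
s(u) = -8 (s(u) = -7 - 1 = -8)
p = 3283 (p = -285 - 446*(-8) = -285 + 3568 = 3283)
1/p = 1/3283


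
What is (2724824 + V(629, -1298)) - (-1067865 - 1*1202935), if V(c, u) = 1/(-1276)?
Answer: 6374416223/1276 ≈ 4.9956e+6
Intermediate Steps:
V(c, u) = -1/1276
(2724824 + V(629, -1298)) - (-1067865 - 1*1202935) = (2724824 - 1/1276) - (-1067865 - 1*1202935) = 3476875423/1276 - (-1067865 - 1202935) = 3476875423/1276 - 1*(-2270800) = 3476875423/1276 + 2270800 = 6374416223/1276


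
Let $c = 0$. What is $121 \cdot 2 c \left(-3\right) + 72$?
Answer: $72$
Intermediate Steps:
$121 \cdot 2 c \left(-3\right) + 72 = 121 \cdot 2 \cdot 0 \left(-3\right) + 72 = 121 \cdot 0 \left(-3\right) + 72 = 121 \cdot 0 + 72 = 0 + 72 = 72$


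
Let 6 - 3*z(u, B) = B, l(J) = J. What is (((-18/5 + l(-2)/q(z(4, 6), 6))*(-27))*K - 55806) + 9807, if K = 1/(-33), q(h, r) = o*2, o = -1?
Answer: -2530062/55 ≈ -46001.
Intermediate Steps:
z(u, B) = 2 - B/3
q(h, r) = -2 (q(h, r) = -1*2 = -2)
K = -1/33 ≈ -0.030303
(((-18/5 + l(-2)/q(z(4, 6), 6))*(-27))*K - 55806) + 9807 = (((-18/5 - 2/(-2))*(-27))*(-1/33) - 55806) + 9807 = (((-18*1/5 - 2*(-1/2))*(-27))*(-1/33) - 55806) + 9807 = (((-18/5 + 1)*(-27))*(-1/33) - 55806) + 9807 = (-13/5*(-27)*(-1/33) - 55806) + 9807 = ((351/5)*(-1/33) - 55806) + 9807 = (-117/55 - 55806) + 9807 = -3069447/55 + 9807 = -2530062/55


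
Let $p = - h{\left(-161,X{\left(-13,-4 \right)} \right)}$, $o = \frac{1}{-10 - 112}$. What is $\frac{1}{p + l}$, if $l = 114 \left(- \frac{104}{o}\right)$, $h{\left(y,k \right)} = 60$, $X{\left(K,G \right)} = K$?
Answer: $\frac{1}{1446372} \approx 6.9139 \cdot 10^{-7}$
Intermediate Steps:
$o = - \frac{1}{122}$ ($o = \frac{1}{-122} = - \frac{1}{122} \approx -0.0081967$)
$p = -60$ ($p = \left(-1\right) 60 = -60$)
$l = 1446432$ ($l = 114 \left(- \frac{104}{- \frac{1}{122}}\right) = 114 \left(\left(-104\right) \left(-122\right)\right) = 114 \cdot 12688 = 1446432$)
$\frac{1}{p + l} = \frac{1}{-60 + 1446432} = \frac{1}{1446372}$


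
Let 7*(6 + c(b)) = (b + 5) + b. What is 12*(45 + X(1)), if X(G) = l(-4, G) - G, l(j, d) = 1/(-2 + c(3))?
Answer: 7892/15 ≈ 526.13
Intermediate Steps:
c(b) = -37/7 + 2*b/7 (c(b) = -6 + ((b + 5) + b)/7 = -6 + ((5 + b) + b)/7 = -6 + (5 + 2*b)/7 = -6 + (5/7 + 2*b/7) = -37/7 + 2*b/7)
l(j, d) = -7/45 (l(j, d) = 1/(-2 + (-37/7 + (2/7)*3)) = 1/(-2 + (-37/7 + 6/7)) = 1/(-2 - 31/7) = 1/(-45/7) = -7/45)
X(G) = -7/45 - G
12*(45 + X(1)) = 12*(45 + (-7/45 - 1*1)) = 12*(45 + (-7/45 - 1)) = 12*(45 - 52/45) = 12*(1973/45) = 7892/15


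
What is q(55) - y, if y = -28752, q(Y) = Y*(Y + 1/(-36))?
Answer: 1143917/36 ≈ 31775.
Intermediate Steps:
q(Y) = Y*(-1/36 + Y) (q(Y) = Y*(Y - 1/36) = Y*(-1/36 + Y))
q(55) - y = 55*(-1/36 + 55) - 1*(-28752) = 55*(1979/36) + 28752 = 108845/36 + 28752 = 1143917/36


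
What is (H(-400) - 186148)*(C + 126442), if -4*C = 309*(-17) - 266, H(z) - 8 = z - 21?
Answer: -95386214007/4 ≈ -2.3847e+10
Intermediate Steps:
H(z) = -13 + z (H(z) = 8 + (z - 21) = 8 + (-21 + z) = -13 + z)
C = 5519/4 (C = -(309*(-17) - 266)/4 = -(-5253 - 266)/4 = -1/4*(-5519) = 5519/4 ≈ 1379.8)
(H(-400) - 186148)*(C + 126442) = ((-13 - 400) - 186148)*(5519/4 + 126442) = (-413 - 186148)*(511287/4) = -186561*511287/4 = -95386214007/4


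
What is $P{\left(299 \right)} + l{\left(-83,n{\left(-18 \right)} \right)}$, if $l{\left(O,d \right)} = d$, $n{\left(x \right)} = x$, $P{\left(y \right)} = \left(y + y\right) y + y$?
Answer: $179083$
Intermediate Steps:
$P{\left(y \right)} = y + 2 y^{2}$ ($P{\left(y \right)} = 2 y y + y = 2 y^{2} + y = y + 2 y^{2}$)
$P{\left(299 \right)} + l{\left(-83,n{\left(-18 \right)} \right)} = 299 \left(1 + 2 \cdot 299\right) - 18 = 299 \left(1 + 598\right) - 18 = 299 \cdot 599 - 18 = 179101 - 18 = 179083$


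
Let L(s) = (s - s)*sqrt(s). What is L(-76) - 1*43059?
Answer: -43059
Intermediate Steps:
L(s) = 0 (L(s) = 0*sqrt(s) = 0)
L(-76) - 1*43059 = 0 - 1*43059 = 0 - 43059 = -43059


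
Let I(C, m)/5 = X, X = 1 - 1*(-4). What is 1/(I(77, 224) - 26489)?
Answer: -1/26464 ≈ -3.7787e-5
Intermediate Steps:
X = 5 (X = 1 + 4 = 5)
I(C, m) = 25 (I(C, m) = 5*5 = 25)
1/(I(77, 224) - 26489) = 1/(25 - 26489) = 1/(-26464) = -1/26464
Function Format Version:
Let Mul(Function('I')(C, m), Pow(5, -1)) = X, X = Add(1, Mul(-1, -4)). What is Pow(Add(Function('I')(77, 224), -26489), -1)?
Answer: Rational(-1, 26464) ≈ -3.7787e-5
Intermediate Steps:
X = 5 (X = Add(1, 4) = 5)
Function('I')(C, m) = 25 (Function('I')(C, m) = Mul(5, 5) = 25)
Pow(Add(Function('I')(77, 224), -26489), -1) = Pow(Add(25, -26489), -1) = Pow(-26464, -1) = Rational(-1, 26464)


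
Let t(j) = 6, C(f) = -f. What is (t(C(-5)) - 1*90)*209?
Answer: -17556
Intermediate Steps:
(t(C(-5)) - 1*90)*209 = (6 - 1*90)*209 = (6 - 90)*209 = -84*209 = -17556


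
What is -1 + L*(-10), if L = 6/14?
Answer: -37/7 ≈ -5.2857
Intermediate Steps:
L = 3/7 (L = 6*(1/14) = 3/7 ≈ 0.42857)
-1 + L*(-10) = -1 + (3/7)*(-10) = -1 - 30/7 = -37/7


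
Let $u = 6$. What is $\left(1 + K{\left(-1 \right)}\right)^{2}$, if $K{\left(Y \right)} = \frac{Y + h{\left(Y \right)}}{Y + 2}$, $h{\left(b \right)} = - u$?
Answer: $36$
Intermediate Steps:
$h{\left(b \right)} = -6$ ($h{\left(b \right)} = \left(-1\right) 6 = -6$)
$K{\left(Y \right)} = \frac{-6 + Y}{2 + Y}$ ($K{\left(Y \right)} = \frac{Y - 6}{Y + 2} = \frac{-6 + Y}{2 + Y}$)
$\left(1 + K{\left(-1 \right)}\right)^{2} = \left(1 + \frac{-6 - 1}{2 - 1}\right)^{2} = \left(1 + 1^{-1} \left(-7\right)\right)^{2} = \left(1 + 1 \left(-7\right)\right)^{2} = \left(1 - 7\right)^{2} = \left(-6\right)^{2} = 36$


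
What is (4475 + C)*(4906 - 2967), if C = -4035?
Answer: 853160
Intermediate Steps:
(4475 + C)*(4906 - 2967) = (4475 - 4035)*(4906 - 2967) = 440*1939 = 853160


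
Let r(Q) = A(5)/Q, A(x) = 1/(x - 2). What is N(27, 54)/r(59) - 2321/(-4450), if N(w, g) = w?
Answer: 21268871/4450 ≈ 4779.5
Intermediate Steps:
A(x) = 1/(-2 + x)
r(Q) = 1/(3*Q) (r(Q) = 1/((-2 + 5)*Q) = 1/(3*Q))
N(27, 54)/r(59) - 2321/(-4450) = 27/(((1/3)/59)) - 2321/(-4450) = 27/(((1/3)*(1/59))) - 2321*(-1/4450) = 27/(1/177) + 2321/4450 = 27*177 + 2321/4450 = 4779 + 2321/4450 = 21268871/4450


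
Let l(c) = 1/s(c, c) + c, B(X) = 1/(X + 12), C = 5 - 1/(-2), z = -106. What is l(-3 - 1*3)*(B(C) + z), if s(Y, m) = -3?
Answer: 23484/35 ≈ 670.97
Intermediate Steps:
C = 11/2 (C = 5 - 1*(-½) = 5 + ½ = 11/2 ≈ 5.5000)
B(X) = 1/(12 + X)
l(c) = -⅓ + c (l(c) = 1/(-3) + c = -⅓ + c)
l(-3 - 1*3)*(B(C) + z) = (-⅓ + (-3 - 1*3))*(1/(12 + 11/2) - 106) = (-⅓ + (-3 - 3))*(1/(35/2) - 106) = (-⅓ - 6)*(2/35 - 106) = -19/3*(-3708/35) = 23484/35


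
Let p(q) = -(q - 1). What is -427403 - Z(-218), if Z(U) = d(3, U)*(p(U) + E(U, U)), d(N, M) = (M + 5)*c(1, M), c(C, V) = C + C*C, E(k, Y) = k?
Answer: -426977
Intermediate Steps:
c(C, V) = C + C²
d(N, M) = 10 + 2*M (d(N, M) = (M + 5)*(1*(1 + 1)) = (5 + M)*(1*2) = (5 + M)*2 = 10 + 2*M)
p(q) = 1 - q (p(q) = -(-1 + q) = 1 - q)
Z(U) = 10 + 2*U (Z(U) = (10 + 2*U)*((1 - U) + U) = (10 + 2*U)*1 = 10 + 2*U)
-427403 - Z(-218) = -427403 - (10 + 2*(-218)) = -427403 - (10 - 436) = -427403 - 1*(-426) = -427403 + 426 = -426977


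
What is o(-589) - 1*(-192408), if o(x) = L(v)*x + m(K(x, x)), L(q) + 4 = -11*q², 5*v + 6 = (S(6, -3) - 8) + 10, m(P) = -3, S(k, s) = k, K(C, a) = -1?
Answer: 4894941/25 ≈ 1.9580e+5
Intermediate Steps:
v = ⅖ (v = -6/5 + ((6 - 8) + 10)/5 = -6/5 + (-2 + 10)/5 = -6/5 + (⅕)*8 = -6/5 + 8/5 = ⅖ ≈ 0.40000)
L(q) = -4 - 11*q²
o(x) = -3 - 144*x/25 (o(x) = (-4 - 11*(⅖)²)*x - 3 = (-4 - 11*4/25)*x - 3 = (-4 - 44/25)*x - 3 = -144*x/25 - 3 = -3 - 144*x/25)
o(-589) - 1*(-192408) = (-3 - 144/25*(-589)) - 1*(-192408) = (-3 + 84816/25) + 192408 = 84741/25 + 192408 = 4894941/25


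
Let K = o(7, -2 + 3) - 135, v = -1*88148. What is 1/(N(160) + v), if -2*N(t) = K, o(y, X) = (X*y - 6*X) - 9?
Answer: -2/176153 ≈ -1.1354e-5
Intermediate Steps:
o(y, X) = -9 - 6*X + X*y (o(y, X) = (-6*X + X*y) - 9 = -9 - 6*X + X*y)
v = -88148
K = -143 (K = (-9 - 6*(-2 + 3) + (-2 + 3)*7) - 135 = (-9 - 6*1 + 1*7) - 135 = (-9 - 6 + 7) - 135 = -8 - 135 = -143)
N(t) = 143/2 (N(t) = -½*(-143) = 143/2)
1/(N(160) + v) = 1/(143/2 - 88148) = 1/(-176153/2) = -2/176153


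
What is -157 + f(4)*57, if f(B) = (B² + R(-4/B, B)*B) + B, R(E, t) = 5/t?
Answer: 1268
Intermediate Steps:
f(B) = 5 + B + B² (f(B) = (B² + (5/B)*B) + B = (B² + 5) + B = (5 + B²) + B = 5 + B + B²)
-157 + f(4)*57 = -157 + (5 + 4*(1 + 4))*57 = -157 + (5 + 4*5)*57 = -157 + (5 + 20)*57 = -157 + 25*57 = -157 + 1425 = 1268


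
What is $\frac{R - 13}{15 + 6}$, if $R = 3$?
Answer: $- \frac{10}{21} \approx -0.47619$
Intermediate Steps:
$\frac{R - 13}{15 + 6} = \frac{3 - 13}{15 + 6} = - \frac{10}{21}$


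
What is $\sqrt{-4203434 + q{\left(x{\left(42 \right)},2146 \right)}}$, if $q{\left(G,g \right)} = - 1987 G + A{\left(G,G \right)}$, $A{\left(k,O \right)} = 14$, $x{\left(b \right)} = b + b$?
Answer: $6 i \sqrt{121398} \approx 2090.5 i$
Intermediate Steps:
$x{\left(b \right)} = 2 b$
$q{\left(G,g \right)} = 14 - 1987 G$ ($q{\left(G,g \right)} = - 1987 G + 14 = 14 - 1987 G$)
$\sqrt{-4203434 + q{\left(x{\left(42 \right)},2146 \right)}} = \sqrt{-4203434 + \left(14 - 1987 \cdot 2 \cdot 42\right)} = \sqrt{-4203434 + \left(14 - 166908\right)} = \sqrt{-4203434 - 166894} = \sqrt{-4370328} = 6 i \sqrt{121398}$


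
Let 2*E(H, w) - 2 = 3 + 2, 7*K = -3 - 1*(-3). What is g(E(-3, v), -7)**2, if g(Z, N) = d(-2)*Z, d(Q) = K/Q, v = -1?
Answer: 0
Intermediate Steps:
K = 0 (K = (-3 - 1*(-3))/7 = (-3 + 3)/7 = (1/7)*0 = 0)
E(H, w) = 7/2 (E(H, w) = 1 + (3 + 2)/2 = 1 + (1/2)*5 = 1 + 5/2 = 7/2)
d(Q) = 0 (d(Q) = 0/Q = 0)
g(Z, N) = 0 (g(Z, N) = 0*Z = 0)
g(E(-3, v), -7)**2 = 0**2 = 0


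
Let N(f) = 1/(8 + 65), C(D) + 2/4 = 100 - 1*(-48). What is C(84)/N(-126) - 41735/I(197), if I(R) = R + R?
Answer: 2100330/197 ≈ 10662.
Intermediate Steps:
C(D) = 295/2 (C(D) = -½ + (100 - 1*(-48)) = -½ + (100 + 48) = -½ + 148 = 295/2)
I(R) = 2*R
N(f) = 1/73
C(84)/N(-126) - 41735/I(197) = 295/(2*(1/73)) - 41735/(2*197) = (295/2)*73 - 41735/394 = 21535/2 - 41735*1/394 = 21535/2 - 41735/394 = 2100330/197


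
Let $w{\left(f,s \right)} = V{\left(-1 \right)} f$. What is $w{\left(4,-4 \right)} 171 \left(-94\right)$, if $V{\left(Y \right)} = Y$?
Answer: $64296$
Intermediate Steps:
$w{\left(f,s \right)} = - f$
$w{\left(4,-4 \right)} 171 \left(-94\right) = \left(-1\right) 4 \cdot 171 \left(-94\right) = \left(-4\right) 171 \left(-94\right) = \left(-684\right) \left(-94\right) = 64296$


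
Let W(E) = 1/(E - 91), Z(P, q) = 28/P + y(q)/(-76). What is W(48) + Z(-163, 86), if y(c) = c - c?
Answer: -1367/7009 ≈ -0.19503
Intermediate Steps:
y(c) = 0
Z(P, q) = 28/P (Z(P, q) = 28/P + 0/(-76) = 28/P + 0*(-1/76) = 28/P + 0 = 28/P)
W(E) = 1/(-91 + E)
W(48) + Z(-163, 86) = 1/(-91 + 48) + 28/(-163) = 1/(-43) + 28*(-1/163) = -1/43 - 28/163 = -1367/7009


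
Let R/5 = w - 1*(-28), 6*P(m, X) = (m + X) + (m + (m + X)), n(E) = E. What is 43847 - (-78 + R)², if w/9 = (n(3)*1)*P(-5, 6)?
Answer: 175267/4 ≈ 43817.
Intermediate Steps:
P(m, X) = m/2 + X/3 (P(m, X) = ((m + X) + (m + (m + X)))/6 = ((X + m) + (m + (X + m)))/6 = ((X + m) + (X + 2*m))/6 = (2*X + 3*m)/6 = m/2 + X/3)
w = -27/2 (w = 9*((3*1)*((½)*(-5) + (⅓)*6)) = 9*(3*(-5/2 + 2)) = 9*(3*(-½)) = 9*(-3/2) = -27/2 ≈ -13.500)
R = 145/2 (R = 5*(-27/2 - 1*(-28)) = 5*(-27/2 + 28) = 5*(29/2) = 145/2 ≈ 72.500)
43847 - (-78 + R)² = 43847 - (-78 + 145/2)² = 43847 - (-11/2)² = 43847 - 1*121/4 = 43847 - 121/4 = 175267/4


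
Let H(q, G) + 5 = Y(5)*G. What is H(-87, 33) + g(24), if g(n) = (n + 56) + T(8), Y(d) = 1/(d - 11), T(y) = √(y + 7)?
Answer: 139/2 + √15 ≈ 73.373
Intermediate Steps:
T(y) = √(7 + y)
Y(d) = 1/(-11 + d)
H(q, G) = -5 - G/6 (H(q, G) = -5 + G/(-11 + 5) = -5 + G/(-6) = -5 - G/6)
g(n) = 56 + n + √15 (g(n) = (n + 56) + √(7 + 8) = (56 + n) + √15 = 56 + n + √15)
H(-87, 33) + g(24) = (-5 - ⅙*33) + (56 + 24 + √15) = (-5 - 11/2) + (80 + √15) = -21/2 + (80 + √15) = 139/2 + √15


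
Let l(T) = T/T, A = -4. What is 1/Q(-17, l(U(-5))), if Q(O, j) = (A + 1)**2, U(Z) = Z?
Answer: 1/9 ≈ 0.11111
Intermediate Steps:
l(T) = 1
Q(O, j) = 9 (Q(O, j) = (-4 + 1)**2 = (-3)**2 = 9)
1/Q(-17, l(U(-5))) = 1/9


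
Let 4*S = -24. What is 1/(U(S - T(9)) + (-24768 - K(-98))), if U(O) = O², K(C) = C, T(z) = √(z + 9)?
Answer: -3077/75743108 - 9*√2/151486216 ≈ -4.0708e-5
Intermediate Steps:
T(z) = √(9 + z)
S = -6 (S = (¼)*(-24) = -6)
1/(U(S - T(9)) + (-24768 - K(-98))) = 1/((-6 - √(9 + 9))² + (-24768 - 1*(-98))) = 1/((-6 - √18)² + (-24768 + 98)) = 1/((-6 - 3*√2)² - 24670) = 1/(-24670 + (-6 - 3*√2)²)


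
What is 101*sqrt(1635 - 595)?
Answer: 404*sqrt(65) ≈ 3257.2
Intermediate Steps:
101*sqrt(1635 - 595) = 101*sqrt(1040) = 101*(4*sqrt(65)) = 404*sqrt(65)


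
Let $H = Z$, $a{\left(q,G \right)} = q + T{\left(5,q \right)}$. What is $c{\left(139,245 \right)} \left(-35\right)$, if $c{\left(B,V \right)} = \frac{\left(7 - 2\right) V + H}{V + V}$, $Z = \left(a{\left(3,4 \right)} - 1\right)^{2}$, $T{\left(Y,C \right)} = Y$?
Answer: $-91$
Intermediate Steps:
$a{\left(q,G \right)} = 5 + q$ ($a{\left(q,G \right)} = q + 5 = 5 + q$)
$Z = 49$ ($Z = \left(\left(5 + 3\right) - 1\right)^{2} = \left(8 - 1\right)^{2} = 7^{2} = 49$)
$H = 49$
$c{\left(B,V \right)} = \frac{49 + 5 V}{2 V}$ ($c{\left(B,V \right)} = \frac{\left(7 - 2\right) V + 49}{V + V} = \frac{5 V + 49}{2 V} = \left(49 + 5 V\right) \frac{1}{2 V} = \frac{49 + 5 V}{2 V}$)
$c{\left(139,245 \right)} \left(-35\right) = \frac{49 + 5 \cdot 245}{2 \cdot 245} \left(-35\right) = \frac{1}{2} \cdot \frac{1}{245} \left(49 + 1225\right) \left(-35\right) = \frac{1}{2} \cdot \frac{1}{245} \cdot 1274 \left(-35\right) = \frac{13}{5} \left(-35\right) = -91$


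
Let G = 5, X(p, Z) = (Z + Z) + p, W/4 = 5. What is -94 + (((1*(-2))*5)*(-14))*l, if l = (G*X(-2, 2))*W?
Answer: 27906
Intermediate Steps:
W = 20 (W = 4*5 = 20)
X(p, Z) = p + 2*Z (X(p, Z) = 2*Z + p = p + 2*Z)
l = 200 (l = (5*(-2 + 2*2))*20 = (5*(-2 + 4))*20 = (5*2)*20 = 10*20 = 200)
-94 + (((1*(-2))*5)*(-14))*l = -94 + (((1*(-2))*5)*(-14))*200 = -94 + (-2*5*(-14))*200 = -94 - 10*(-14)*200 = -94 + 140*200 = -94 + 28000 = 27906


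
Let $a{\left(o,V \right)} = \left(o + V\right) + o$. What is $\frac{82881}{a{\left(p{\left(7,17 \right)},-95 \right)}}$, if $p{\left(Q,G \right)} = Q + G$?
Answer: $- \frac{82881}{47} \approx -1763.4$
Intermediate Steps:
$p{\left(Q,G \right)} = G + Q$
$a{\left(o,V \right)} = V + 2 o$ ($a{\left(o,V \right)} = \left(V + o\right) + o = V + 2 o$)
$\frac{82881}{a{\left(p{\left(7,17 \right)},-95 \right)}} = \frac{82881}{-95 + 2 \left(17 + 7\right)} = \frac{82881}{-95 + 2 \cdot 24} = \frac{82881}{-95 + 48} = \frac{82881}{-47} = 82881 \left(- \frac{1}{47}\right) = - \frac{82881}{47}$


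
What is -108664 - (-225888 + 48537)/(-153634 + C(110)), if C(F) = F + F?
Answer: -5556918749/51138 ≈ -1.0867e+5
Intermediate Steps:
C(F) = 2*F
-108664 - (-225888 + 48537)/(-153634 + C(110)) = -108664 - (-225888 + 48537)/(-153634 + 2*110) = -108664 - (-177351)/(-153634 + 220) = -108664 - (-177351)/(-153414) = -108664 - (-177351)*(-1)/153414 = -108664 - 1*59117/51138 = -108664 - 59117/51138 = -5556918749/51138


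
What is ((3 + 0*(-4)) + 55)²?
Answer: 3364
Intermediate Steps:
((3 + 0*(-4)) + 55)² = ((3 + 0) + 55)² = (3 + 55)² = 58² = 3364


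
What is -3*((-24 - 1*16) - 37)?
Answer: 231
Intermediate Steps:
-3*((-24 - 1*16) - 37) = -3*((-24 - 16) - 37) = -3*(-40 - 37) = -3*(-77) = 231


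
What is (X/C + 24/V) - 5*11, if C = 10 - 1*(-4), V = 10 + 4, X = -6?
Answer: -376/7 ≈ -53.714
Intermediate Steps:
V = 14
C = 14 (C = 10 + 4 = 14)
(X/C + 24/V) - 5*11 = (-6/14 + 24/14) - 5*11 = (-6*1/14 + 24*(1/14)) - 55 = (-3/7 + 12/7) - 55 = 9/7 - 55 = -376/7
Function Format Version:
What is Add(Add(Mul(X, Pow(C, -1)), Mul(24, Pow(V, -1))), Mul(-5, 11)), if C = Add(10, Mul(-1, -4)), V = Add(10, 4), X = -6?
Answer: Rational(-376, 7) ≈ -53.714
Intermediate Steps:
V = 14
C = 14 (C = Add(10, 4) = 14)
Add(Add(Mul(X, Pow(C, -1)), Mul(24, Pow(V, -1))), Mul(-5, 11)) = Add(Add(Mul(-6, Pow(14, -1)), Mul(24, Pow(14, -1))), Mul(-5, 11)) = Add(Add(Mul(-6, Rational(1, 14)), Mul(24, Rational(1, 14))), -55) = Add(Add(Rational(-3, 7), Rational(12, 7)), -55) = Add(Rational(9, 7), -55) = Rational(-376, 7)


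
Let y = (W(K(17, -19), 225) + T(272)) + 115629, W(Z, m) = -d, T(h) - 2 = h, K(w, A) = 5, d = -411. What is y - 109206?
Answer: 7108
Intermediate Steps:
T(h) = 2 + h
W(Z, m) = 411 (W(Z, m) = -1*(-411) = 411)
y = 116314 (y = (411 + (2 + 272)) + 115629 = (411 + 274) + 115629 = 685 + 115629 = 116314)
y - 109206 = 116314 - 109206 = 7108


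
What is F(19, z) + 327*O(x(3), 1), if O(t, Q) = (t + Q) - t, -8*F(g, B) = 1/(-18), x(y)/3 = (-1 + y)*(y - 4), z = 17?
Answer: 47089/144 ≈ 327.01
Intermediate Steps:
x(y) = 3*(-1 + y)*(-4 + y) (x(y) = 3*((-1 + y)*(y - 4)) = 3*((-1 + y)*(-4 + y)) = 3*(-1 + y)*(-4 + y))
F(g, B) = 1/144 (F(g, B) = -⅛/(-18) = -⅛*(-1/18) = 1/144)
O(t, Q) = Q (O(t, Q) = (Q + t) - t = Q)
F(19, z) + 327*O(x(3), 1) = 1/144 + 327*1 = 1/144 + 327 = 47089/144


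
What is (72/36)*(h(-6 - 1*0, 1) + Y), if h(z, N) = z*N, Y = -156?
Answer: -324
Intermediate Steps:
h(z, N) = N*z
(72/36)*(h(-6 - 1*0, 1) + Y) = (72/36)*(1*(-6 - 1*0) - 156) = (72*(1/36))*(1*(-6 + 0) - 156) = 2*(1*(-6) - 156) = 2*(-6 - 156) = 2*(-162) = -324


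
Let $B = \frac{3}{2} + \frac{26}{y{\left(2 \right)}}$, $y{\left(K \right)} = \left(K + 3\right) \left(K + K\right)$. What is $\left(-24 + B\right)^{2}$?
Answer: $\frac{11236}{25} \approx 449.44$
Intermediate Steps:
$y{\left(K \right)} = 2 K \left(3 + K\right)$ ($y{\left(K \right)} = \left(3 + K\right) 2 K = 2 K \left(3 + K\right)$)
$B = \frac{14}{5}$ ($B = \frac{3}{2} + \frac{26}{2 \cdot 2 \left(3 + 2\right)} = 3 \cdot \frac{1}{2} + \frac{26}{2 \cdot 2 \cdot 5} = \frac{3}{2} + \frac{26}{20} = \frac{3}{2} + 26 \cdot \frac{1}{20} = \frac{3}{2} + \frac{13}{10} = \frac{14}{5} \approx 2.8$)
$\left(-24 + B\right)^{2} = \left(-24 + \frac{14}{5}\right)^{2} = \left(- \frac{106}{5}\right)^{2} = \frac{11236}{25}$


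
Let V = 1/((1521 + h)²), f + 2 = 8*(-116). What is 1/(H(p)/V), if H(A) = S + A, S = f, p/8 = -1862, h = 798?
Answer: -1/85108445586 ≈ -1.1750e-11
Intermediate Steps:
p = -14896 (p = 8*(-1862) = -14896)
f = -930 (f = -2 + 8*(-116) = -2 - 928 = -930)
S = -930
H(A) = -930 + A
V = 1/5377761 (V = 1/((1521 + 798)²) = 1/(2319²) = 1/5377761 ≈ 1.8595e-7)
1/(H(p)/V) = 1/((-930 - 14896)/(1/5377761)) = 1/(-15826*5377761) = 1/(-85108445586) = -1/85108445586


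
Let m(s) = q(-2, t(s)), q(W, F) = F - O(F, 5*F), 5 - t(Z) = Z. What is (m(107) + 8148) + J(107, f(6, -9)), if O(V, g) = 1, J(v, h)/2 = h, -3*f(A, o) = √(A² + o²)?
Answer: 8045 - 2*√13 ≈ 8037.8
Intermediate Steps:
t(Z) = 5 - Z
f(A, o) = -√(A² + o²)/3
J(v, h) = 2*h
q(W, F) = -1 + F (q(W, F) = F - 1*1 = F - 1 = -1 + F)
m(s) = 4 - s (m(s) = -1 + (5 - s) = 4 - s)
(m(107) + 8148) + J(107, f(6, -9)) = ((4 - 1*107) + 8148) + 2*(-√(6² + (-9)²)/3) = ((4 - 107) + 8148) + 2*(-√(36 + 81)/3) = (-103 + 8148) + 2*(-√13) = 8045 + 2*(-√13) = 8045 - 2*√13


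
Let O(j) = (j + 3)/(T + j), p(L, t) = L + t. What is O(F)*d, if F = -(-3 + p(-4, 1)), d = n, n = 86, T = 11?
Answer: 774/17 ≈ 45.529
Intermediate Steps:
d = 86
F = 6 (F = -(-3 + (-4 + 1)) = -(-3 - 3) = -1*(-6) = 6)
O(j) = (3 + j)/(11 + j) (O(j) = (j + 3)/(11 + j) = (3 + j)/(11 + j))
O(F)*d = ((3 + 6)/(11 + 6))*86 = (9/17)*86 = 774/17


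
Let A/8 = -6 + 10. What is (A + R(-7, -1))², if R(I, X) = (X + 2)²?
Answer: 1089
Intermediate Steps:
R(I, X) = (2 + X)²
A = 32 (A = 8*(-6 + 10) = 8*4 = 32)
(A + R(-7, -1))² = (32 + (2 - 1)²)² = (32 + 1²)² = (32 + 1)² = 33² = 1089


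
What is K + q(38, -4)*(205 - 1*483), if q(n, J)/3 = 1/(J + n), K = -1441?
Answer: -24914/17 ≈ -1465.5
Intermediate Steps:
q(n, J) = 3/(J + n)
K + q(38, -4)*(205 - 1*483) = -1441 + (3/(-4 + 38))*(205 - 1*483) = -1441 + (3/34)*(205 - 483) = -1441 + (3*(1/34))*(-278) = -1441 + (3/34)*(-278) = -1441 - 417/17 = -24914/17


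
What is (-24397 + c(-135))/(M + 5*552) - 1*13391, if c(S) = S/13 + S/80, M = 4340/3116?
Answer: -5995543744773/447434000 ≈ -13400.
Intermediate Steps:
M = 1085/779 (M = 4340*(1/3116) = 1085/779 ≈ 1.3928)
c(S) = 93*S/1040 (c(S) = S*(1/13) + S*(1/80) = S/13 + S/80 = 93*S/1040)
(-24397 + c(-135))/(M + 5*552) - 1*13391 = (-24397 + (93/1040)*(-135))/(1085/779 + 5*552) - 1*13391 = (-24397 - 2511/208)/(1085/779 + 2760) - 13391 = -5077087/(208*2151125/779) - 13391 = -5077087/208*779/2151125 - 13391 = -3955050773/447434000 - 13391 = -5995543744773/447434000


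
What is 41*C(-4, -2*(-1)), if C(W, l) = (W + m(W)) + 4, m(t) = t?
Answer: -164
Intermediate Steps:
C(W, l) = 4 + 2*W (C(W, l) = (W + W) + 4 = 2*W + 4 = 4 + 2*W)
41*C(-4, -2*(-1)) = 41*(4 + 2*(-4)) = 41*(4 - 8) = 41*(-4) = -164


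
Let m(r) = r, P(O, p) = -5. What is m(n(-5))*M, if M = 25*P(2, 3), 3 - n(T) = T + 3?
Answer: -625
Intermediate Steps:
n(T) = -T (n(T) = 3 - (T + 3) = 3 - (3 + T) = 3 + (-3 - T) = -T)
M = -125 (M = 25*(-5) = -125)
m(n(-5))*M = -1*(-5)*(-125) = 5*(-125) = -625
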